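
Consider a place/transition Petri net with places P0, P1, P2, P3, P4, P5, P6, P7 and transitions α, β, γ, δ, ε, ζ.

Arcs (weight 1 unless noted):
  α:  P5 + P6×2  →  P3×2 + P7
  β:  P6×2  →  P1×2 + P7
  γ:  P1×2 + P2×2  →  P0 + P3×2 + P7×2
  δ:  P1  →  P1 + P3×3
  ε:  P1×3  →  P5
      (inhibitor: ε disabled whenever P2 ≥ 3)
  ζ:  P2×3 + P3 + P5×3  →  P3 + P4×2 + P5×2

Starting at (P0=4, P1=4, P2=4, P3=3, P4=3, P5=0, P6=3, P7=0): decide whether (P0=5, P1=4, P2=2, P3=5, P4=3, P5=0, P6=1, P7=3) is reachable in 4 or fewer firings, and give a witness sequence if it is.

YES — reachable via ⟨β, γ⟩ (2 firings)

step 1: fire β:  (P0=4, P1=4, P2=4, P3=3, P4=3, P5=0, P6=3, P7=0) → (P0=4, P1=6, P2=4, P3=3, P4=3, P5=0, P6=1, P7=1)
step 2: fire γ:  (P0=4, P1=6, P2=4, P3=3, P4=3, P5=0, P6=1, P7=1) → (P0=5, P1=4, P2=2, P3=5, P4=3, P5=0, P6=1, P7=3)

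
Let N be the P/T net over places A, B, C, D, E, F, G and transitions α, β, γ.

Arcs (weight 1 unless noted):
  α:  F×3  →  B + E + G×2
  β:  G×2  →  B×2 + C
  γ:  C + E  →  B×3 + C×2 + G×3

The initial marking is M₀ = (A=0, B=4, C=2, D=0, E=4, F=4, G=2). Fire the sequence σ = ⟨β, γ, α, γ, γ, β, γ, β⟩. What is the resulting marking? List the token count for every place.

step 1: fire β:  (A=0, B=4, C=2, D=0, E=4, F=4, G=2) → (A=0, B=6, C=3, D=0, E=4, F=4, G=0)
step 2: fire γ:  (A=0, B=6, C=3, D=0, E=4, F=4, G=0) → (A=0, B=9, C=4, D=0, E=3, F=4, G=3)
step 3: fire α:  (A=0, B=9, C=4, D=0, E=3, F=4, G=3) → (A=0, B=10, C=4, D=0, E=4, F=1, G=5)
step 4: fire γ:  (A=0, B=10, C=4, D=0, E=4, F=1, G=5) → (A=0, B=13, C=5, D=0, E=3, F=1, G=8)
step 5: fire γ:  (A=0, B=13, C=5, D=0, E=3, F=1, G=8) → (A=0, B=16, C=6, D=0, E=2, F=1, G=11)
step 6: fire β:  (A=0, B=16, C=6, D=0, E=2, F=1, G=11) → (A=0, B=18, C=7, D=0, E=2, F=1, G=9)
step 7: fire γ:  (A=0, B=18, C=7, D=0, E=2, F=1, G=9) → (A=0, B=21, C=8, D=0, E=1, F=1, G=12)
step 8: fire β:  (A=0, B=21, C=8, D=0, E=1, F=1, G=12) → (A=0, B=23, C=9, D=0, E=1, F=1, G=10)

(A=0, B=23, C=9, D=0, E=1, F=1, G=10)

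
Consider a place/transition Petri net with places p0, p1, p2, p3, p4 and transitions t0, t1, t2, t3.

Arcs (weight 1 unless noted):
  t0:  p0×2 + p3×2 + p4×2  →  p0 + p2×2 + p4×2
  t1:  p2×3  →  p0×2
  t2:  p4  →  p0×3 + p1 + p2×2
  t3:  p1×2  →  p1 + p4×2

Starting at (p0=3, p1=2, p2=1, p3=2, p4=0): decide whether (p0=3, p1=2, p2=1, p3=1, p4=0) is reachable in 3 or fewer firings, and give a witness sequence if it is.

NO — not reachable within 3 firings

depth 0: 1 marking
depth 1: 2 markings reached so far
depth 2: 4 markings reached so far
depth 3: 9 markings reached so far
target is not among the 9 markings reachable within 3 steps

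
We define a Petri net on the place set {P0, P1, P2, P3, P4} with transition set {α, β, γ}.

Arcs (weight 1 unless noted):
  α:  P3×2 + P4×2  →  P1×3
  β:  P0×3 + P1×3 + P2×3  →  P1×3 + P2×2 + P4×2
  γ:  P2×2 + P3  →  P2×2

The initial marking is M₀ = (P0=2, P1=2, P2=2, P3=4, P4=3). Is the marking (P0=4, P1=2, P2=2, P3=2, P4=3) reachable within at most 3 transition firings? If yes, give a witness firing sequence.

depth 0: 1 marking
depth 1: 3 markings reached so far
depth 2: 5 markings reached so far
depth 3: 7 markings reached so far
target is not among the 7 markings reachable within 3 steps

NO — not reachable within 3 firings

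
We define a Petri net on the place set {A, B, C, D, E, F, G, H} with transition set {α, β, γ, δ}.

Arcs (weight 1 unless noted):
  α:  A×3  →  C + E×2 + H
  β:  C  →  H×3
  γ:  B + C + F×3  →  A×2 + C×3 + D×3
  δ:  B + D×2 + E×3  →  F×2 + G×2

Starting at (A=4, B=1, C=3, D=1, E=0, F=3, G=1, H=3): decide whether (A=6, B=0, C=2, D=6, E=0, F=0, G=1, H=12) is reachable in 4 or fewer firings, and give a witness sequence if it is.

depth 0: 1 marking
depth 1: 4 markings reached so far
depth 2: 8 markings reached so far
depth 3: 13 markings reached so far
depth 4: 17 markings reached so far
target is not among the 17 markings reachable within 4 steps

NO — not reachable within 4 firings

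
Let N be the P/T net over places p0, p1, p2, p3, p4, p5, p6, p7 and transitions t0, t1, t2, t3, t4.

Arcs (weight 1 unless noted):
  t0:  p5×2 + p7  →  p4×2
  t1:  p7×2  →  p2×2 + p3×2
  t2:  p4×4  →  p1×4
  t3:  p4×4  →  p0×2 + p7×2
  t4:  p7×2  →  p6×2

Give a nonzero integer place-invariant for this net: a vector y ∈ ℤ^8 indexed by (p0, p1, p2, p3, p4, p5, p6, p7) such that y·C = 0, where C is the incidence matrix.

Incidence matrix C (rows=places, cols=transitions):
       t0   t1   t2   t3   t4
   p0   0    0    0    2    0
   p1   0    0    4    0    0
   p2   0    2    0    0    0
   p3   0    2    0    0    0
   p4   2    0   -4   -4    0
   p5  -2    0    0    0    0
   p6   0    0    0    0    2
   p7  -1   -2    0    2   -2

Candidate y = [0, 0, 1, -1, 0, 0, 0, 0]; check y·C column-wise:
  col t0: 1·0 + -1·0 + 0·2 + 0·-2 + 0·-1 = 0
  col t1: 1·2 + -1·2 + 0·-2 = 0
  col t2: 0·4 + 1·0 + -1·0 + 0·-4 = 0
  col t3: 0·2 + 1·0 + -1·0 + 0·-4 + 0·2 = 0
  col t4: 1·0 + -1·0 + 0·2 + 0·-2 = 0

y = (p0:0, p1:0, p2:1, p3:-1, p4:0, p5:0, p6:0, p7:0)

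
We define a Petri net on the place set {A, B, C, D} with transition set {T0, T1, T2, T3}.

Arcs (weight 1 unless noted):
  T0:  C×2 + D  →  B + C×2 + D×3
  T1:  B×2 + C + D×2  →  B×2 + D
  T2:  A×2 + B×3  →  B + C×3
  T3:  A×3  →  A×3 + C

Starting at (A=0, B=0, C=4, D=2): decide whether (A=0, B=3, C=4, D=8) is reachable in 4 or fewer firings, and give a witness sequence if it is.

YES — reachable via ⟨T0, T0, T0⟩ (3 firings)

step 1: fire T0:  (A=0, B=0, C=4, D=2) → (A=0, B=1, C=4, D=4)
step 2: fire T0:  (A=0, B=1, C=4, D=4) → (A=0, B=2, C=4, D=6)
step 3: fire T0:  (A=0, B=2, C=4, D=6) → (A=0, B=3, C=4, D=8)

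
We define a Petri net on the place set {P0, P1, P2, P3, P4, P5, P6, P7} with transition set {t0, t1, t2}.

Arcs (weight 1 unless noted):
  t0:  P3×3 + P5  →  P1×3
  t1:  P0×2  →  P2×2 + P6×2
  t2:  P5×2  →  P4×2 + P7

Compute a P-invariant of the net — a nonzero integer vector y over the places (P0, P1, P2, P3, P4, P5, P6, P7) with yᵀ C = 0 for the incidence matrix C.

Incidence matrix C (rows=places, cols=transitions):
       t0   t1   t2
   P0   0   -2    0
   P1   3    0    0
   P2   0    2    0
   P3  -3    0    0
   P4   0    0    2
   P5  -1    0   -2
   P6   0    2    0
   P7   0    0    1

Candidate y = [1, 0, 1, 0, 0, 0, 0, 0]; check y·C column-wise:
  col t0: 1·0 + 0·3 + 1·0 + 0·-3 + 0·-1 = 0
  col t1: 1·-2 + 1·2 + 0·2 = 0
  col t2: 1·0 + 1·0 + 0·2 + 0·-2 + 0·1 = 0

y = (P0:1, P1:0, P2:1, P3:0, P4:0, P5:0, P6:0, P7:0)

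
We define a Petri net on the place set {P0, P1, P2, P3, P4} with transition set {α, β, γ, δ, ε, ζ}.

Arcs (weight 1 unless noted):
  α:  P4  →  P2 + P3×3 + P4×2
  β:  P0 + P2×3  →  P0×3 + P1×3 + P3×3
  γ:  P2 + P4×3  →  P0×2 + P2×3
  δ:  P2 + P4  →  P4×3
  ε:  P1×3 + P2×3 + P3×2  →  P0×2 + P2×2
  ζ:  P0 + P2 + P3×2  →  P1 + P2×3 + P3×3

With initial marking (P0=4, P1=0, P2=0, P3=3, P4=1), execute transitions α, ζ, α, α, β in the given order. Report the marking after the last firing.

step 1: fire α:  (P0=4, P1=0, P2=0, P3=3, P4=1) → (P0=4, P1=0, P2=1, P3=6, P4=2)
step 2: fire ζ:  (P0=4, P1=0, P2=1, P3=6, P4=2) → (P0=3, P1=1, P2=3, P3=7, P4=2)
step 3: fire α:  (P0=3, P1=1, P2=3, P3=7, P4=2) → (P0=3, P1=1, P2=4, P3=10, P4=3)
step 4: fire α:  (P0=3, P1=1, P2=4, P3=10, P4=3) → (P0=3, P1=1, P2=5, P3=13, P4=4)
step 5: fire β:  (P0=3, P1=1, P2=5, P3=13, P4=4) → (P0=5, P1=4, P2=2, P3=16, P4=4)

(P0=5, P1=4, P2=2, P3=16, P4=4)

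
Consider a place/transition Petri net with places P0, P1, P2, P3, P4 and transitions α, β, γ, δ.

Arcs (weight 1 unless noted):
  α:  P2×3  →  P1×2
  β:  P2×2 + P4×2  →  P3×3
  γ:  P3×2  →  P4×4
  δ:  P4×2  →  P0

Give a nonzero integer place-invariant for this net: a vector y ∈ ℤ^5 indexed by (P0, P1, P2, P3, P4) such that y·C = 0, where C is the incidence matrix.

y = (P0:2, P1:3, P2:2, P3:2, P4:1)

Incidence matrix C (rows=places, cols=transitions):
        α    β    γ    δ
   P0   0    0    0    1
   P1   2    0    0    0
   P2  -3   -2    0    0
   P3   0    3   -2    0
   P4   0   -2    4   -2

Candidate y = [2, 3, 2, 2, 1]; check y·C column-wise:
  col α: 2·0 + 3·2 + 2·-3 + 2·0 + 1·0 = 0
  col β: 2·0 + 3·0 + 2·-2 + 2·3 + 1·-2 = 0
  col γ: 2·0 + 3·0 + 2·0 + 2·-2 + 1·4 = 0
  col δ: 2·1 + 3·0 + 2·0 + 2·0 + 1·-2 = 0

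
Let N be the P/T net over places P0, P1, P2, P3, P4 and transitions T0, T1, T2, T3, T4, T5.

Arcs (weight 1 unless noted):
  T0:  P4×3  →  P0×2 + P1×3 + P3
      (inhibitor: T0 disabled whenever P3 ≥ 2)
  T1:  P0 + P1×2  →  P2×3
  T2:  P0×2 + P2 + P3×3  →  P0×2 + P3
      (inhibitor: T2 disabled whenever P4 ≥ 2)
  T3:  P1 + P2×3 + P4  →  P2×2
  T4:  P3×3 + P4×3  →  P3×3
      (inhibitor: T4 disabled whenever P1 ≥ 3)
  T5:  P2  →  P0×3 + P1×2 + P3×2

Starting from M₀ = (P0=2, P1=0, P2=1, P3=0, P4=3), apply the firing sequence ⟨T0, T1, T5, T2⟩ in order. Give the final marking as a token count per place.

(P0=6, P1=3, P2=2, P3=1, P4=0)

step 1: fire T0:  (P0=2, P1=0, P2=1, P3=0, P4=3) → (P0=4, P1=3, P2=1, P3=1, P4=0)
step 2: fire T1:  (P0=4, P1=3, P2=1, P3=1, P4=0) → (P0=3, P1=1, P2=4, P3=1, P4=0)
step 3: fire T5:  (P0=3, P1=1, P2=4, P3=1, P4=0) → (P0=6, P1=3, P2=3, P3=3, P4=0)
step 4: fire T2:  (P0=6, P1=3, P2=3, P3=3, P4=0) → (P0=6, P1=3, P2=2, P3=1, P4=0)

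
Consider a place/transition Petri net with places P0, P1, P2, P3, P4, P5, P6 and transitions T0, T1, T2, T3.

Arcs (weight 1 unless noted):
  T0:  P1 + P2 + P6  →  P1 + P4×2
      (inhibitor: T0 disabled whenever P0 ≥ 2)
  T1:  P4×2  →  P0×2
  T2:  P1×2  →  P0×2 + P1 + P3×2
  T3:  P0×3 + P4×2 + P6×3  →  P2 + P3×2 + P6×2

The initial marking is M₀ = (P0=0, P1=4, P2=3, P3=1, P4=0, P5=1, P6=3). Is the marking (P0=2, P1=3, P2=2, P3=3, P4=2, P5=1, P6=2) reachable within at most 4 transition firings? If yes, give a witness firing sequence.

step 1: fire T0:  (P0=0, P1=4, P2=3, P3=1, P4=0, P5=1, P6=3) → (P0=0, P1=4, P2=2, P3=1, P4=2, P5=1, P6=2)
step 2: fire T2:  (P0=0, P1=4, P2=2, P3=1, P4=2, P5=1, P6=2) → (P0=2, P1=3, P2=2, P3=3, P4=2, P5=1, P6=2)

YES — reachable via ⟨T0, T2⟩ (2 firings)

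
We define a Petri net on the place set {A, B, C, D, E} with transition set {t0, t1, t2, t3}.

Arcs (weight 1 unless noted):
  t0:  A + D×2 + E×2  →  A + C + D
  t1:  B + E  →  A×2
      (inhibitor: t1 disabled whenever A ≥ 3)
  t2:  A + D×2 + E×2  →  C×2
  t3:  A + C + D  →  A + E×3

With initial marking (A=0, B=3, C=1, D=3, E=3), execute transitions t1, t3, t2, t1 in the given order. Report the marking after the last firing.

step 1: fire t1:  (A=0, B=3, C=1, D=3, E=3) → (A=2, B=2, C=1, D=3, E=2)
step 2: fire t3:  (A=2, B=2, C=1, D=3, E=2) → (A=2, B=2, C=0, D=2, E=5)
step 3: fire t2:  (A=2, B=2, C=0, D=2, E=5) → (A=1, B=2, C=2, D=0, E=3)
step 4: fire t1:  (A=1, B=2, C=2, D=0, E=3) → (A=3, B=1, C=2, D=0, E=2)

(A=3, B=1, C=2, D=0, E=2)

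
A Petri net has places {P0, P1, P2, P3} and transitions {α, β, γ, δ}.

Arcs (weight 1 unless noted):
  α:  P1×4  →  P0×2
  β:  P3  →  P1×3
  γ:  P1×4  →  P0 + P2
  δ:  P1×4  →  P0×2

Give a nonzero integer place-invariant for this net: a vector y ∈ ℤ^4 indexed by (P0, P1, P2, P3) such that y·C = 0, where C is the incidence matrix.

Incidence matrix C (rows=places, cols=transitions):
        α    β    γ    δ
   P0   2    0    1    2
   P1  -4    3   -4   -4
   P2   0    0    1    0
   P3   0   -1    0    0

Candidate y = [2, 1, 2, 3]; check y·C column-wise:
  col α: 2·2 + 1·-4 + 2·0 + 3·0 = 0
  col β: 2·0 + 1·3 + 2·0 + 3·-1 = 0
  col γ: 2·1 + 1·-4 + 2·1 + 3·0 = 0
  col δ: 2·2 + 1·-4 + 2·0 + 3·0 = 0

y = (P0:2, P1:1, P2:2, P3:3)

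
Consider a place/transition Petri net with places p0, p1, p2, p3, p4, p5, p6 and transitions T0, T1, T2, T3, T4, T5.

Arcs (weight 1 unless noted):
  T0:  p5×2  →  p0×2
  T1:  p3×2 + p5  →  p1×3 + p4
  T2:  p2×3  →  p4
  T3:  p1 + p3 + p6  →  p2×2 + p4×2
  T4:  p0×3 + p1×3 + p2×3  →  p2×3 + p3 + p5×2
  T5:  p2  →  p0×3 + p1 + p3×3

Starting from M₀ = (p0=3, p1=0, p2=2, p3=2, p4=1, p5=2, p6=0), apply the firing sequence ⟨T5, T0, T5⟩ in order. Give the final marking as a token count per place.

step 1: fire T5:  (p0=3, p1=0, p2=2, p3=2, p4=1, p5=2, p6=0) → (p0=6, p1=1, p2=1, p3=5, p4=1, p5=2, p6=0)
step 2: fire T0:  (p0=6, p1=1, p2=1, p3=5, p4=1, p5=2, p6=0) → (p0=8, p1=1, p2=1, p3=5, p4=1, p5=0, p6=0)
step 3: fire T5:  (p0=8, p1=1, p2=1, p3=5, p4=1, p5=0, p6=0) → (p0=11, p1=2, p2=0, p3=8, p4=1, p5=0, p6=0)

(p0=11, p1=2, p2=0, p3=8, p4=1, p5=0, p6=0)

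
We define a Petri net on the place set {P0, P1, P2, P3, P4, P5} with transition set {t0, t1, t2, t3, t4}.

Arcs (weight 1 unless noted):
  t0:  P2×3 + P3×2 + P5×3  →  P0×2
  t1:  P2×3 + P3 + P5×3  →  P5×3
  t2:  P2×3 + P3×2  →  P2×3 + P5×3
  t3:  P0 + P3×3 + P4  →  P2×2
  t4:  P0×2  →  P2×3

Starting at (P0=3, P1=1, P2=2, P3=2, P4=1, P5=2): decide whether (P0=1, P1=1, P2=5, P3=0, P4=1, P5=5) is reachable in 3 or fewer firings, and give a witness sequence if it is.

YES — reachable via ⟨t4, t2⟩ (2 firings)

step 1: fire t4:  (P0=3, P1=1, P2=2, P3=2, P4=1, P5=2) → (P0=1, P1=1, P2=5, P3=2, P4=1, P5=2)
step 2: fire t2:  (P0=1, P1=1, P2=5, P3=2, P4=1, P5=2) → (P0=1, P1=1, P2=5, P3=0, P4=1, P5=5)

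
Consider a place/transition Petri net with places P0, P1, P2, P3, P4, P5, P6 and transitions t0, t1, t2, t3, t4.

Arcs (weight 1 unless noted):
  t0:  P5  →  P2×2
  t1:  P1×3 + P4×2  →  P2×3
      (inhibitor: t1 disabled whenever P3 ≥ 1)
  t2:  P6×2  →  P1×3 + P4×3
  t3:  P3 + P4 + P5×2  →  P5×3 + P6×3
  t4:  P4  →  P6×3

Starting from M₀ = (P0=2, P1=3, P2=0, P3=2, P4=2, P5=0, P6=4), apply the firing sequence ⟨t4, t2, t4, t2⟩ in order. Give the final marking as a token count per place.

step 1: fire t4:  (P0=2, P1=3, P2=0, P3=2, P4=2, P5=0, P6=4) → (P0=2, P1=3, P2=0, P3=2, P4=1, P5=0, P6=7)
step 2: fire t2:  (P0=2, P1=3, P2=0, P3=2, P4=1, P5=0, P6=7) → (P0=2, P1=6, P2=0, P3=2, P4=4, P5=0, P6=5)
step 3: fire t4:  (P0=2, P1=6, P2=0, P3=2, P4=4, P5=0, P6=5) → (P0=2, P1=6, P2=0, P3=2, P4=3, P5=0, P6=8)
step 4: fire t2:  (P0=2, P1=6, P2=0, P3=2, P4=3, P5=0, P6=8) → (P0=2, P1=9, P2=0, P3=2, P4=6, P5=0, P6=6)

(P0=2, P1=9, P2=0, P3=2, P4=6, P5=0, P6=6)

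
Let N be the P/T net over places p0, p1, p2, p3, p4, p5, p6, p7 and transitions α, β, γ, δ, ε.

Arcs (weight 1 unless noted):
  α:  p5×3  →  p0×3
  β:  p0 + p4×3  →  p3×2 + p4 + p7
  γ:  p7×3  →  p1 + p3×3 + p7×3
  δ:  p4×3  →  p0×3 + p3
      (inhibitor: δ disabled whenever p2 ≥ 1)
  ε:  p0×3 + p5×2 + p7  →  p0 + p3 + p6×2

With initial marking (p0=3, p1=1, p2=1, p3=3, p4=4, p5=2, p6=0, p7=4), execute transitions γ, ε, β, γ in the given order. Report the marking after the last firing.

(p0=0, p1=3, p2=1, p3=12, p4=2, p5=0, p6=2, p7=4)

step 1: fire γ:  (p0=3, p1=1, p2=1, p3=3, p4=4, p5=2, p6=0, p7=4) → (p0=3, p1=2, p2=1, p3=6, p4=4, p5=2, p6=0, p7=4)
step 2: fire ε:  (p0=3, p1=2, p2=1, p3=6, p4=4, p5=2, p6=0, p7=4) → (p0=1, p1=2, p2=1, p3=7, p4=4, p5=0, p6=2, p7=3)
step 3: fire β:  (p0=1, p1=2, p2=1, p3=7, p4=4, p5=0, p6=2, p7=3) → (p0=0, p1=2, p2=1, p3=9, p4=2, p5=0, p6=2, p7=4)
step 4: fire γ:  (p0=0, p1=2, p2=1, p3=9, p4=2, p5=0, p6=2, p7=4) → (p0=0, p1=3, p2=1, p3=12, p4=2, p5=0, p6=2, p7=4)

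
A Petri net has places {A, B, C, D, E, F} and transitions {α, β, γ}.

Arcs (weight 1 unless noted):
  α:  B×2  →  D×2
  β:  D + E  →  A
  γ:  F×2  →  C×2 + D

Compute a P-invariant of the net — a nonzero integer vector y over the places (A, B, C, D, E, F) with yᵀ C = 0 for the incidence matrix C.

y = (A:2, B:2, C:-1, D:2, E:0, F:0)

Incidence matrix C (rows=places, cols=transitions):
        α    β    γ
    A   0    1    0
    B  -2    0    0
    C   0    0    2
    D   2   -1    1
    E   0   -1    0
    F   0    0   -2

Candidate y = [2, 2, -1, 2, 0, 0]; check y·C column-wise:
  col α: 2·0 + 2·-2 + -1·0 + 2·2 = 0
  col β: 2·1 + 2·0 + -1·0 + 2·-1 + 0·-1 = 0
  col γ: 2·0 + 2·0 + -1·2 + 2·1 + 0·-2 = 0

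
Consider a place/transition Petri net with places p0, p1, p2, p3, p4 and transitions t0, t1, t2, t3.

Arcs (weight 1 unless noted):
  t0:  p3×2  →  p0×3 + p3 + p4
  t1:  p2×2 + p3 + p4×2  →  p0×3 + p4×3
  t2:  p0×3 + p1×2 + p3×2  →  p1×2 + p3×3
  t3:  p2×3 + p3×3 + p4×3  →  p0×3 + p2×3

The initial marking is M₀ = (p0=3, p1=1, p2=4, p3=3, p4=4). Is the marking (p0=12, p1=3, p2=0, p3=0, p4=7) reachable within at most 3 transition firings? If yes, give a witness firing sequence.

NO — not reachable within 3 firings

depth 0: 1 marking
depth 1: 4 markings reached so far
depth 2: 7 markings reached so far
depth 3: 9 markings reached so far
target is not among the 9 markings reachable within 3 steps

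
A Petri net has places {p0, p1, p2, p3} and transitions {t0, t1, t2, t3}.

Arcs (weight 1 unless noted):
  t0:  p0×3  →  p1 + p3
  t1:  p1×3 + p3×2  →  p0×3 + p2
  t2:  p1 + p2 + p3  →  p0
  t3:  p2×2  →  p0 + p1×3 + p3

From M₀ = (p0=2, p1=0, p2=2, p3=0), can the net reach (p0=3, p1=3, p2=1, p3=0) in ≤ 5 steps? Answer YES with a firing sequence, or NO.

NO — not reachable within 5 firings

depth 0: 1 marking
depth 1: 2 markings reached so far
depth 2: 3 markings reached so far
depth 3: 4 markings reached so far
depth 4: 5 markings reached so far
depth 5: 6 markings reached so far
target is not among the 6 markings reachable within 5 steps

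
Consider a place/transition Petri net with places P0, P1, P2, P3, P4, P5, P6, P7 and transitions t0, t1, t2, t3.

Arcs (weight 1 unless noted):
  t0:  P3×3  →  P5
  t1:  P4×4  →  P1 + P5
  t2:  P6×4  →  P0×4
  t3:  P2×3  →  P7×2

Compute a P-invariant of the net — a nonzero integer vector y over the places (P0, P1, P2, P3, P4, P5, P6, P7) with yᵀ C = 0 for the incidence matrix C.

y = (P0:0, P1:4, P2:0, P3:0, P4:1, P5:0, P6:0, P7:0)

Incidence matrix C (rows=places, cols=transitions):
       t0   t1   t2   t3
   P0   0    0    4    0
   P1   0    1    0    0
   P2   0    0    0   -3
   P3  -3    0    0    0
   P4   0   -4    0    0
   P5   1    1    0    0
   P6   0    0   -4    0
   P7   0    0    0    2

Candidate y = [0, 4, 0, 0, 1, 0, 0, 0]; check y·C column-wise:
  col t0: 4·0 + 0·-3 + 1·0 + 0·1 = 0
  col t1: 4·1 + 1·-4 + 0·1 = 0
  col t2: 0·4 + 4·0 + 1·0 + 0·-4 = 0
  col t3: 4·0 + 0·-3 + 1·0 + 0·2 = 0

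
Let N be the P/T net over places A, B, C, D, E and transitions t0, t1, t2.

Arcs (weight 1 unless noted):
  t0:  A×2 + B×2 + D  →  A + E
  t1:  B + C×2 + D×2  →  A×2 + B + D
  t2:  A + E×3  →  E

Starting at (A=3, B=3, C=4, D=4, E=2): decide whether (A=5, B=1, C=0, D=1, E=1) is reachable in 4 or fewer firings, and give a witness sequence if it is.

YES — reachable via ⟨t0, t1, t1, t2⟩ (4 firings)

step 1: fire t0:  (A=3, B=3, C=4, D=4, E=2) → (A=2, B=1, C=4, D=3, E=3)
step 2: fire t1:  (A=2, B=1, C=4, D=3, E=3) → (A=4, B=1, C=2, D=2, E=3)
step 3: fire t1:  (A=4, B=1, C=2, D=2, E=3) → (A=6, B=1, C=0, D=1, E=3)
step 4: fire t2:  (A=6, B=1, C=0, D=1, E=3) → (A=5, B=1, C=0, D=1, E=1)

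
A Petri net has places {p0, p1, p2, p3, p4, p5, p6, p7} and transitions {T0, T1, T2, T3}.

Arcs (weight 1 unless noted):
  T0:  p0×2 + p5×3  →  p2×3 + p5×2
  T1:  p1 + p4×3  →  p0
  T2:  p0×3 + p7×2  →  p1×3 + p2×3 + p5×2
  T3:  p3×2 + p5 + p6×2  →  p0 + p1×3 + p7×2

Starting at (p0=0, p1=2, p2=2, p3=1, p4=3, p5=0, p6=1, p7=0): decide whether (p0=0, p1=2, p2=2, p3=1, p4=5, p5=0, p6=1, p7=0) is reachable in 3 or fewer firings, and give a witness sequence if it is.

NO — not reachable within 3 firings

depth 0: 1 marking
depth 1: 2 markings reached so far
depth 2: 2 markings reached so far
(frontier empty at depth 2; search complete)
target is not among the 2 markings reachable within 3 steps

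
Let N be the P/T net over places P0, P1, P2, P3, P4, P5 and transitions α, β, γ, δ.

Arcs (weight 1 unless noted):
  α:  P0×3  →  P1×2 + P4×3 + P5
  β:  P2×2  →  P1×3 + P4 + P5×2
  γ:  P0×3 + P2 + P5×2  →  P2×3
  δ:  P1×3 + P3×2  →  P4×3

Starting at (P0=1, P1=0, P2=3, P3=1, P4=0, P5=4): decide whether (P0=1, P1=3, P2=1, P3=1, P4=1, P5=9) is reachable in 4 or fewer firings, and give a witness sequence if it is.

NO — not reachable within 4 firings

depth 0: 1 marking
depth 1: 2 markings reached so far
depth 2: 2 markings reached so far
(frontier empty at depth 2; search complete)
target is not among the 2 markings reachable within 4 steps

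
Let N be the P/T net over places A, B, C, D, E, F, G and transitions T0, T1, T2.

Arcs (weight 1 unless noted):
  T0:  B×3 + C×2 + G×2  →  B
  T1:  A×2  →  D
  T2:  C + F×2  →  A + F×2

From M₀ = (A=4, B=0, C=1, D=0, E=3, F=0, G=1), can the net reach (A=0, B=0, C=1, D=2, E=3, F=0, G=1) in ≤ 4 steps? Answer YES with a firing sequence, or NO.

YES — reachable via ⟨T1, T1⟩ (2 firings)

step 1: fire T1:  (A=4, B=0, C=1, D=0, E=3, F=0, G=1) → (A=2, B=0, C=1, D=1, E=3, F=0, G=1)
step 2: fire T1:  (A=2, B=0, C=1, D=1, E=3, F=0, G=1) → (A=0, B=0, C=1, D=2, E=3, F=0, G=1)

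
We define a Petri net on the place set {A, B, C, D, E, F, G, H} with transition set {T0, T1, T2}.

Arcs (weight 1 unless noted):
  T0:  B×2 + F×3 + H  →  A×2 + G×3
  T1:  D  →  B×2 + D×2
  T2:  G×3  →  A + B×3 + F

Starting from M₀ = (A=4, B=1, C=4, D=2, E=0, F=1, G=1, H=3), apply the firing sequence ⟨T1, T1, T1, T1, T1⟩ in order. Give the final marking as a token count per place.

(A=4, B=11, C=4, D=7, E=0, F=1, G=1, H=3)

step 1: fire T1:  (A=4, B=1, C=4, D=2, E=0, F=1, G=1, H=3) → (A=4, B=3, C=4, D=3, E=0, F=1, G=1, H=3)
step 2: fire T1:  (A=4, B=3, C=4, D=3, E=0, F=1, G=1, H=3) → (A=4, B=5, C=4, D=4, E=0, F=1, G=1, H=3)
step 3: fire T1:  (A=4, B=5, C=4, D=4, E=0, F=1, G=1, H=3) → (A=4, B=7, C=4, D=5, E=0, F=1, G=1, H=3)
step 4: fire T1:  (A=4, B=7, C=4, D=5, E=0, F=1, G=1, H=3) → (A=4, B=9, C=4, D=6, E=0, F=1, G=1, H=3)
step 5: fire T1:  (A=4, B=9, C=4, D=6, E=0, F=1, G=1, H=3) → (A=4, B=11, C=4, D=7, E=0, F=1, G=1, H=3)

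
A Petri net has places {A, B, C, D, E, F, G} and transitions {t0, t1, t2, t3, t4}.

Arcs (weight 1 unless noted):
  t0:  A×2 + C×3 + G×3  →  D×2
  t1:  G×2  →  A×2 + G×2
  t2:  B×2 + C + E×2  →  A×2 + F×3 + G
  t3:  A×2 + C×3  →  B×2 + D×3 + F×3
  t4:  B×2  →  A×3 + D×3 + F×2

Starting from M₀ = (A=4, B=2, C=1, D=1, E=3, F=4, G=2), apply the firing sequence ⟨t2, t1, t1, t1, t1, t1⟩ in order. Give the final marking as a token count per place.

(A=16, B=0, C=0, D=1, E=1, F=7, G=3)

step 1: fire t2:  (A=4, B=2, C=1, D=1, E=3, F=4, G=2) → (A=6, B=0, C=0, D=1, E=1, F=7, G=3)
step 2: fire t1:  (A=6, B=0, C=0, D=1, E=1, F=7, G=3) → (A=8, B=0, C=0, D=1, E=1, F=7, G=3)
step 3: fire t1:  (A=8, B=0, C=0, D=1, E=1, F=7, G=3) → (A=10, B=0, C=0, D=1, E=1, F=7, G=3)
step 4: fire t1:  (A=10, B=0, C=0, D=1, E=1, F=7, G=3) → (A=12, B=0, C=0, D=1, E=1, F=7, G=3)
step 5: fire t1:  (A=12, B=0, C=0, D=1, E=1, F=7, G=3) → (A=14, B=0, C=0, D=1, E=1, F=7, G=3)
step 6: fire t1:  (A=14, B=0, C=0, D=1, E=1, F=7, G=3) → (A=16, B=0, C=0, D=1, E=1, F=7, G=3)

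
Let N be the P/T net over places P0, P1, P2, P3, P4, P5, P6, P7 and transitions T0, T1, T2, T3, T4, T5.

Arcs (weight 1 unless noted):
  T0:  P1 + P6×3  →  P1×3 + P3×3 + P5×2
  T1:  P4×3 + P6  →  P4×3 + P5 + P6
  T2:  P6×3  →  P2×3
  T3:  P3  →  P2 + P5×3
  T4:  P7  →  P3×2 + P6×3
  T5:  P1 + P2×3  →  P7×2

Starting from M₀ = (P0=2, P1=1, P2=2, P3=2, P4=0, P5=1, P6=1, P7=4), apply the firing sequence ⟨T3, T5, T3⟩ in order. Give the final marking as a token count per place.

(P0=2, P1=0, P2=1, P3=0, P4=0, P5=7, P6=1, P7=6)

step 1: fire T3:  (P0=2, P1=1, P2=2, P3=2, P4=0, P5=1, P6=1, P7=4) → (P0=2, P1=1, P2=3, P3=1, P4=0, P5=4, P6=1, P7=4)
step 2: fire T5:  (P0=2, P1=1, P2=3, P3=1, P4=0, P5=4, P6=1, P7=4) → (P0=2, P1=0, P2=0, P3=1, P4=0, P5=4, P6=1, P7=6)
step 3: fire T3:  (P0=2, P1=0, P2=0, P3=1, P4=0, P5=4, P6=1, P7=6) → (P0=2, P1=0, P2=1, P3=0, P4=0, P5=7, P6=1, P7=6)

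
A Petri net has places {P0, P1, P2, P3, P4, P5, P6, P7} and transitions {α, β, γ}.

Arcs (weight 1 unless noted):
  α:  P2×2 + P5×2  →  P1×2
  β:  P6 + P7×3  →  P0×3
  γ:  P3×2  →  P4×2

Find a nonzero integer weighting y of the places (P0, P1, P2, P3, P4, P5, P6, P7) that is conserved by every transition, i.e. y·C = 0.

Incidence matrix C (rows=places, cols=transitions):
        α    β    γ
   P0   0    3    0
   P1   2    0    0
   P2  -2    0    0
   P3   0    0   -2
   P4   0    0    2
   P5  -2    0    0
   P6   0   -1    0
   P7   0   -3    0

Candidate y = [0, 1, 1, 0, 0, 0, 0, 0]; check y·C column-wise:
  col α: 1·2 + 1·-2 + 0·-2 = 0
  col β: 0·3 + 1·0 + 1·0 + 0·-1 + 0·-3 = 0
  col γ: 1·0 + 1·0 + 0·-2 + 0·2 = 0

y = (P0:0, P1:1, P2:1, P3:0, P4:0, P5:0, P6:0, P7:0)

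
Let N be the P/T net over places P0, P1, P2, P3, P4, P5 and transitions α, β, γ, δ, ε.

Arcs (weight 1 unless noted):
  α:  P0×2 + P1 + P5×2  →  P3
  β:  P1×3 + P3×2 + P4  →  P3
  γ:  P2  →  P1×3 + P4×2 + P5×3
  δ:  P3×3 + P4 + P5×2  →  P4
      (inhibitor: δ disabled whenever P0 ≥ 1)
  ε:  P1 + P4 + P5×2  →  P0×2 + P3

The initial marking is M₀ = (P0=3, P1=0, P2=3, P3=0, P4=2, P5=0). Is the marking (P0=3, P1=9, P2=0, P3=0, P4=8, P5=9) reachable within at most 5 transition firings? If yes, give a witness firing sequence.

step 1: fire γ:  (P0=3, P1=0, P2=3, P3=0, P4=2, P5=0) → (P0=3, P1=3, P2=2, P3=0, P4=4, P5=3)
step 2: fire γ:  (P0=3, P1=3, P2=2, P3=0, P4=4, P5=3) → (P0=3, P1=6, P2=1, P3=0, P4=6, P5=6)
step 3: fire γ:  (P0=3, P1=6, P2=1, P3=0, P4=6, P5=6) → (P0=3, P1=9, P2=0, P3=0, P4=8, P5=9)

YES — reachable via ⟨γ, γ, γ⟩ (3 firings)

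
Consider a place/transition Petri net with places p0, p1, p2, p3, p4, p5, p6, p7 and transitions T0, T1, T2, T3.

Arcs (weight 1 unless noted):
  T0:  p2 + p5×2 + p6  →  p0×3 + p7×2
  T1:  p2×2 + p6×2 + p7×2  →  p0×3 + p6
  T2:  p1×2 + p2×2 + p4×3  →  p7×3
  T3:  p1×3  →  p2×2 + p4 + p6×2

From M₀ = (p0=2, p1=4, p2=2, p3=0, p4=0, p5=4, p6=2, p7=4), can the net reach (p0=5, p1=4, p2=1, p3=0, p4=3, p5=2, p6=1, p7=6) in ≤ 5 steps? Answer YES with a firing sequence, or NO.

depth 0: 1 marking
depth 1: 4 markings reached so far
depth 2: 7 markings reached so far
depth 3: 10 markings reached so far
depth 4: 11 markings reached so far
depth 5: 11 markings reached so far
(frontier empty at depth 5; search complete)
target is not among the 11 markings reachable within 5 steps

NO — not reachable within 5 firings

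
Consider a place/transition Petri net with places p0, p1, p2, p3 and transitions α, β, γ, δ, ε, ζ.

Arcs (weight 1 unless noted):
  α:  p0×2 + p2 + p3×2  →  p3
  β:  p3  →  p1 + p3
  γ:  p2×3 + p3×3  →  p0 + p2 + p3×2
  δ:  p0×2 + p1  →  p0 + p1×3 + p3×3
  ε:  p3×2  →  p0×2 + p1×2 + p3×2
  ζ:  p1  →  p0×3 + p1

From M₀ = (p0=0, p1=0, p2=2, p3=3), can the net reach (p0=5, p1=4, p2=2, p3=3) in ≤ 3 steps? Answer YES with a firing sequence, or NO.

depth 0: 1 marking
depth 1: 3 markings reached so far
depth 2: 10 markings reached so far
depth 3: 27 markings reached so far
target is not among the 27 markings reachable within 3 steps

NO — not reachable within 3 firings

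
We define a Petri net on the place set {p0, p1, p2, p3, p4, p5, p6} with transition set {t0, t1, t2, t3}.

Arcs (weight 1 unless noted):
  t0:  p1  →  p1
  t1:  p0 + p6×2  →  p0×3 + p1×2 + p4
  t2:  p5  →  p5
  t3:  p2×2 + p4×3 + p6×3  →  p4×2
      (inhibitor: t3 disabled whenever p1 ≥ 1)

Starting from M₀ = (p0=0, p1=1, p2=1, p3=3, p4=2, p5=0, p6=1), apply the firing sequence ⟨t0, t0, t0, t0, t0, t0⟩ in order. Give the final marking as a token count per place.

(p0=0, p1=1, p2=1, p3=3, p4=2, p5=0, p6=1)

step 1: fire t0:  (p0=0, p1=1, p2=1, p3=3, p4=2, p5=0, p6=1) → (p0=0, p1=1, p2=1, p3=3, p4=2, p5=0, p6=1)
step 2: fire t0:  (p0=0, p1=1, p2=1, p3=3, p4=2, p5=0, p6=1) → (p0=0, p1=1, p2=1, p3=3, p4=2, p5=0, p6=1)
step 3: fire t0:  (p0=0, p1=1, p2=1, p3=3, p4=2, p5=0, p6=1) → (p0=0, p1=1, p2=1, p3=3, p4=2, p5=0, p6=1)
step 4: fire t0:  (p0=0, p1=1, p2=1, p3=3, p4=2, p5=0, p6=1) → (p0=0, p1=1, p2=1, p3=3, p4=2, p5=0, p6=1)
step 5: fire t0:  (p0=0, p1=1, p2=1, p3=3, p4=2, p5=0, p6=1) → (p0=0, p1=1, p2=1, p3=3, p4=2, p5=0, p6=1)
step 6: fire t0:  (p0=0, p1=1, p2=1, p3=3, p4=2, p5=0, p6=1) → (p0=0, p1=1, p2=1, p3=3, p4=2, p5=0, p6=1)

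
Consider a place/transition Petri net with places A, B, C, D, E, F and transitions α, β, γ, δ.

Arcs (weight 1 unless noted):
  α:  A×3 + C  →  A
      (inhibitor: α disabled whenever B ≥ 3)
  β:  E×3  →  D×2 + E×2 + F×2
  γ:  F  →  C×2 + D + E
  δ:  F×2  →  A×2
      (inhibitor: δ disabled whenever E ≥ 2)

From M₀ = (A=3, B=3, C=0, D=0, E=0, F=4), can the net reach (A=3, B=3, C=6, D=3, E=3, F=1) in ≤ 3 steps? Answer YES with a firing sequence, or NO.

step 1: fire γ:  (A=3, B=3, C=0, D=0, E=0, F=4) → (A=3, B=3, C=2, D=1, E=1, F=3)
step 2: fire γ:  (A=3, B=3, C=2, D=1, E=1, F=3) → (A=3, B=3, C=4, D=2, E=2, F=2)
step 3: fire γ:  (A=3, B=3, C=4, D=2, E=2, F=2) → (A=3, B=3, C=6, D=3, E=3, F=1)

YES — reachable via ⟨γ, γ, γ⟩ (3 firings)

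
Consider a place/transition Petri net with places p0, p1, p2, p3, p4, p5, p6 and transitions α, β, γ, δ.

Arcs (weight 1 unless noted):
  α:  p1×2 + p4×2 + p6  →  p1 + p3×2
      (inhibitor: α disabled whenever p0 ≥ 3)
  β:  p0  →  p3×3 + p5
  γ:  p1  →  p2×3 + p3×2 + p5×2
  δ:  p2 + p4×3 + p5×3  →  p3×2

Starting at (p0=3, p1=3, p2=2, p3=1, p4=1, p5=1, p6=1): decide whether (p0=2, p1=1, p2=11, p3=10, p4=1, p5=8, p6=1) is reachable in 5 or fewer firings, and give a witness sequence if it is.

NO — not reachable within 5 firings

depth 0: 1 marking
depth 1: 3 markings reached so far
depth 2: 6 markings reached so far
depth 3: 10 markings reached so far
depth 4: 13 markings reached so far
depth 5: 15 markings reached so far
target is not among the 15 markings reachable within 5 steps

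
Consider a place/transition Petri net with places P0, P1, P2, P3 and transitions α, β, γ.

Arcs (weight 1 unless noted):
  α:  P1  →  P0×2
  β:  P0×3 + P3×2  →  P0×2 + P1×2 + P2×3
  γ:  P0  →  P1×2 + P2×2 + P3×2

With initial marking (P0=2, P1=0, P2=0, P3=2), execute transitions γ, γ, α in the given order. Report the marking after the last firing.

step 1: fire γ:  (P0=2, P1=0, P2=0, P3=2) → (P0=1, P1=2, P2=2, P3=4)
step 2: fire γ:  (P0=1, P1=2, P2=2, P3=4) → (P0=0, P1=4, P2=4, P3=6)
step 3: fire α:  (P0=0, P1=4, P2=4, P3=6) → (P0=2, P1=3, P2=4, P3=6)

(P0=2, P1=3, P2=4, P3=6)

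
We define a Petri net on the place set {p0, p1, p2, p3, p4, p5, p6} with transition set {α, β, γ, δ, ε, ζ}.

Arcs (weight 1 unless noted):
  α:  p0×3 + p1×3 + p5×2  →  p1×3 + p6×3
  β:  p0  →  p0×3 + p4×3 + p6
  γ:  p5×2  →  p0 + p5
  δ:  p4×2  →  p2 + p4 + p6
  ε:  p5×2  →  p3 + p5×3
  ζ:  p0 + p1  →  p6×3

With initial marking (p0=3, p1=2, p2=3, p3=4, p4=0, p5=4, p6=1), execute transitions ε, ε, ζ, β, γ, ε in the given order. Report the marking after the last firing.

step 1: fire ε:  (p0=3, p1=2, p2=3, p3=4, p4=0, p5=4, p6=1) → (p0=3, p1=2, p2=3, p3=5, p4=0, p5=5, p6=1)
step 2: fire ε:  (p0=3, p1=2, p2=3, p3=5, p4=0, p5=5, p6=1) → (p0=3, p1=2, p2=3, p3=6, p4=0, p5=6, p6=1)
step 3: fire ζ:  (p0=3, p1=2, p2=3, p3=6, p4=0, p5=6, p6=1) → (p0=2, p1=1, p2=3, p3=6, p4=0, p5=6, p6=4)
step 4: fire β:  (p0=2, p1=1, p2=3, p3=6, p4=0, p5=6, p6=4) → (p0=4, p1=1, p2=3, p3=6, p4=3, p5=6, p6=5)
step 5: fire γ:  (p0=4, p1=1, p2=3, p3=6, p4=3, p5=6, p6=5) → (p0=5, p1=1, p2=3, p3=6, p4=3, p5=5, p6=5)
step 6: fire ε:  (p0=5, p1=1, p2=3, p3=6, p4=3, p5=5, p6=5) → (p0=5, p1=1, p2=3, p3=7, p4=3, p5=6, p6=5)

(p0=5, p1=1, p2=3, p3=7, p4=3, p5=6, p6=5)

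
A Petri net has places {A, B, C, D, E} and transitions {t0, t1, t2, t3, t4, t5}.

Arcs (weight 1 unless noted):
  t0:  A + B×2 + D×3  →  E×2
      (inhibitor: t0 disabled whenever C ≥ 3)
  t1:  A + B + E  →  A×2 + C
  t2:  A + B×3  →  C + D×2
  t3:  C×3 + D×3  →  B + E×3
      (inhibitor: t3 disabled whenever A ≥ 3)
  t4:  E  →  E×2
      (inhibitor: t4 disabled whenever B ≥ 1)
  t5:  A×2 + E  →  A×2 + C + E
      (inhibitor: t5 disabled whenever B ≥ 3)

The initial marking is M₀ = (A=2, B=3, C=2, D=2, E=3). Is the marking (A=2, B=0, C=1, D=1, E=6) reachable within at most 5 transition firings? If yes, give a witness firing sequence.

step 1: fire t2:  (A=2, B=3, C=2, D=2, E=3) → (A=1, B=0, C=3, D=4, E=3)
step 2: fire t3:  (A=1, B=0, C=3, D=4, E=3) → (A=1, B=1, C=0, D=1, E=6)
step 3: fire t1:  (A=1, B=1, C=0, D=1, E=6) → (A=2, B=0, C=1, D=1, E=5)
step 4: fire t4:  (A=2, B=0, C=1, D=1, E=5) → (A=2, B=0, C=1, D=1, E=6)

YES — reachable via ⟨t2, t3, t1, t4⟩ (4 firings)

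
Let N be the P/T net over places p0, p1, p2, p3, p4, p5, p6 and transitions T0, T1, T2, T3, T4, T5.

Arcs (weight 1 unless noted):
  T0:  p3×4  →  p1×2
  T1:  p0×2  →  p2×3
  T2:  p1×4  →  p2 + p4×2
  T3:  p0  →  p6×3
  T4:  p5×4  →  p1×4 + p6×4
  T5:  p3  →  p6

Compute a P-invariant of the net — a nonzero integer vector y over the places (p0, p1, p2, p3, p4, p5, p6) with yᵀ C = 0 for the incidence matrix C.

y = (p0:3, p1:2, p2:2, p3:1, p4:3, p5:3, p6:1)

Incidence matrix C (rows=places, cols=transitions):
       T0   T1   T2   T3   T4   T5
   p0   0   -2    0   -1    0    0
   p1   2    0   -4    0    4    0
   p2   0    3    1    0    0    0
   p3  -4    0    0    0    0   -1
   p4   0    0    2    0    0    0
   p5   0    0    0    0   -4    0
   p6   0    0    0    3    4    1

Candidate y = [3, 2, 2, 1, 3, 3, 1]; check y·C column-wise:
  col T0: 3·0 + 2·2 + 2·0 + 1·-4 + 3·0 + 3·0 + 1·0 = 0
  col T1: 3·-2 + 2·0 + 2·3 + 1·0 + 3·0 + 3·0 + 1·0 = 0
  col T2: 3·0 + 2·-4 + 2·1 + 1·0 + 3·2 + 3·0 + 1·0 = 0
  col T3: 3·-1 + 2·0 + 2·0 + 1·0 + 3·0 + 3·0 + 1·3 = 0
  col T4: 3·0 + 2·4 + 2·0 + 1·0 + 3·0 + 3·-4 + 1·4 = 0
  col T5: 3·0 + 2·0 + 2·0 + 1·-1 + 3·0 + 3·0 + 1·1 = 0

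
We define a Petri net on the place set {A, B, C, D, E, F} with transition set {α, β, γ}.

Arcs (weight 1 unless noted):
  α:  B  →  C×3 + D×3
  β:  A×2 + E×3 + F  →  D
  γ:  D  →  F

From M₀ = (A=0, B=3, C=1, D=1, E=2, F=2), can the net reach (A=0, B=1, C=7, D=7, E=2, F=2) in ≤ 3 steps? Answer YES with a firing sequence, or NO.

YES — reachable via ⟨α, α⟩ (2 firings)

step 1: fire α:  (A=0, B=3, C=1, D=1, E=2, F=2) → (A=0, B=2, C=4, D=4, E=2, F=2)
step 2: fire α:  (A=0, B=2, C=4, D=4, E=2, F=2) → (A=0, B=1, C=7, D=7, E=2, F=2)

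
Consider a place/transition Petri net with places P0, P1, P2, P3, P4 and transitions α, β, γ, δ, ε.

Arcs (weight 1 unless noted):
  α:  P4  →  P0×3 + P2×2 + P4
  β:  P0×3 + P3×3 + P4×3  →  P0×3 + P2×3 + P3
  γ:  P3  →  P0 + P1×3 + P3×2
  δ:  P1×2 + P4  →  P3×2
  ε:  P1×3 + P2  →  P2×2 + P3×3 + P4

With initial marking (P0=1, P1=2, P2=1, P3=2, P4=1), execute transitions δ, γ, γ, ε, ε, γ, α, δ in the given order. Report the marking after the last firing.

(P0=7, P1=1, P2=5, P3=15, P4=1)

step 1: fire δ:  (P0=1, P1=2, P2=1, P3=2, P4=1) → (P0=1, P1=0, P2=1, P3=4, P4=0)
step 2: fire γ:  (P0=1, P1=0, P2=1, P3=4, P4=0) → (P0=2, P1=3, P2=1, P3=5, P4=0)
step 3: fire γ:  (P0=2, P1=3, P2=1, P3=5, P4=0) → (P0=3, P1=6, P2=1, P3=6, P4=0)
step 4: fire ε:  (P0=3, P1=6, P2=1, P3=6, P4=0) → (P0=3, P1=3, P2=2, P3=9, P4=1)
step 5: fire ε:  (P0=3, P1=3, P2=2, P3=9, P4=1) → (P0=3, P1=0, P2=3, P3=12, P4=2)
step 6: fire γ:  (P0=3, P1=0, P2=3, P3=12, P4=2) → (P0=4, P1=3, P2=3, P3=13, P4=2)
step 7: fire α:  (P0=4, P1=3, P2=3, P3=13, P4=2) → (P0=7, P1=3, P2=5, P3=13, P4=2)
step 8: fire δ:  (P0=7, P1=3, P2=5, P3=13, P4=2) → (P0=7, P1=1, P2=5, P3=15, P4=1)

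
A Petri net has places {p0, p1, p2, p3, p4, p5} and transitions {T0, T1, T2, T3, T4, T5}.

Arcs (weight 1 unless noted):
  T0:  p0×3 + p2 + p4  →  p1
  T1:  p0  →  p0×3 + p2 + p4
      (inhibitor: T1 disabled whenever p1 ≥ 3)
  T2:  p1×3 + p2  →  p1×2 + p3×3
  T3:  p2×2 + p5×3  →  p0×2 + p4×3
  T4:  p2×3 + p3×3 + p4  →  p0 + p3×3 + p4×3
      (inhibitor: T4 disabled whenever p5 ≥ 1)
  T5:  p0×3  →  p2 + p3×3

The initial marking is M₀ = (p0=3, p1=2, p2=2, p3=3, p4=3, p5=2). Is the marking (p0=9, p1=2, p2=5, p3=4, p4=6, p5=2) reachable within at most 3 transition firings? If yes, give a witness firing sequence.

NO — not reachable within 3 firings

depth 0: 1 marking
depth 1: 4 markings reached so far
depth 2: 8 markings reached so far
depth 3: 12 markings reached so far
target is not among the 12 markings reachable within 3 steps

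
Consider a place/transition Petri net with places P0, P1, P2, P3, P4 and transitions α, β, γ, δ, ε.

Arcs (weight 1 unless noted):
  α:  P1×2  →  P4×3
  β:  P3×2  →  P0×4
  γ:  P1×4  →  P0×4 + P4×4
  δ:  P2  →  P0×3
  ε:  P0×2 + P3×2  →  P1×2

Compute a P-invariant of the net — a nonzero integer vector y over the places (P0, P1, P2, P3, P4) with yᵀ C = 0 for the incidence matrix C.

y = (P0:1, P1:3, P2:3, P3:2, P4:2)

Incidence matrix C (rows=places, cols=transitions):
        α    β    γ    δ    ε
   P0   0    4    4    3   -2
   P1  -2    0   -4    0    2
   P2   0    0    0   -1    0
   P3   0   -2    0    0   -2
   P4   3    0    4    0    0

Candidate y = [1, 3, 3, 2, 2]; check y·C column-wise:
  col α: 1·0 + 3·-2 + 3·0 + 2·0 + 2·3 = 0
  col β: 1·4 + 3·0 + 3·0 + 2·-2 + 2·0 = 0
  col γ: 1·4 + 3·-4 + 3·0 + 2·0 + 2·4 = 0
  col δ: 1·3 + 3·0 + 3·-1 + 2·0 + 2·0 = 0
  col ε: 1·-2 + 3·2 + 3·0 + 2·-2 + 2·0 = 0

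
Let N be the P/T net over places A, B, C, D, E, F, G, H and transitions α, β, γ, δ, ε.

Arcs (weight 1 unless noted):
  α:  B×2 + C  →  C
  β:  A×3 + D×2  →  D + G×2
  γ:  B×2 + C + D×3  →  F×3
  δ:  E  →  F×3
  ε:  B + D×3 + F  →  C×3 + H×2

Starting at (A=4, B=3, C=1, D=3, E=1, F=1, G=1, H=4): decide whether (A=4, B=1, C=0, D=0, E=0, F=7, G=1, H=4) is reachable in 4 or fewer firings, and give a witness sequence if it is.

step 1: fire γ:  (A=4, B=3, C=1, D=3, E=1, F=1, G=1, H=4) → (A=4, B=1, C=0, D=0, E=1, F=4, G=1, H=4)
step 2: fire δ:  (A=4, B=1, C=0, D=0, E=1, F=4, G=1, H=4) → (A=4, B=1, C=0, D=0, E=0, F=7, G=1, H=4)

YES — reachable via ⟨γ, δ⟩ (2 firings)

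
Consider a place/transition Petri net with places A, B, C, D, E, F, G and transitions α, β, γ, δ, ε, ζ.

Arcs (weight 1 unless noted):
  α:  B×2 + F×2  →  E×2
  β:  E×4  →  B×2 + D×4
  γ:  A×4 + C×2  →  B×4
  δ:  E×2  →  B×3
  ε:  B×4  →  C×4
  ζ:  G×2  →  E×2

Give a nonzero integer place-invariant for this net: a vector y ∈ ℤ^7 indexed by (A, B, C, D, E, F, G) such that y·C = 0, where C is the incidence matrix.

Incidence matrix C (rows=places, cols=transitions):
        α    β    γ    δ    ε    ζ
    A   0    0   -4    0    0    0
    B  -2    2    4    3   -4    0
    C   0    0   -2    0    4    0
    D   0    4    0    0    0    0
    E   2   -4    0   -2    0    2
    F  -2    0    0    0    0    0
    G   0    0    0    0    0   -2

Candidate y = [1, 2, 2, 2, 3, 1, 3]; check y·C column-wise:
  col α: 1·0 + 2·-2 + 2·0 + 2·0 + 3·2 + 1·-2 + 3·0 = 0
  col β: 1·0 + 2·2 + 2·0 + 2·4 + 3·-4 + 1·0 + 3·0 = 0
  col γ: 1·-4 + 2·4 + 2·-2 + 2·0 + 3·0 + 1·0 + 3·0 = 0
  col δ: 1·0 + 2·3 + 2·0 + 2·0 + 3·-2 + 1·0 + 3·0 = 0
  col ε: 1·0 + 2·-4 + 2·4 + 2·0 + 3·0 + 1·0 + 3·0 = 0
  col ζ: 1·0 + 2·0 + 2·0 + 2·0 + 3·2 + 1·0 + 3·-2 = 0

y = (A:1, B:2, C:2, D:2, E:3, F:1, G:3)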